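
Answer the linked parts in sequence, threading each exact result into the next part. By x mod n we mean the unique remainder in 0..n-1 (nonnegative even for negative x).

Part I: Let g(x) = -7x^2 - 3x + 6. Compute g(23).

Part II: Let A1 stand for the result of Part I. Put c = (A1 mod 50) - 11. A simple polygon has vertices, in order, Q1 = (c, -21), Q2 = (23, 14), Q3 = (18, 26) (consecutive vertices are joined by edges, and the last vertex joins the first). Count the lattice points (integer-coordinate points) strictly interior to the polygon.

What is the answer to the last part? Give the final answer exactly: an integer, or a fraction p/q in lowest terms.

Part I: -7*(23)^2 - 3*(23)^1 + 6 = (-3703) + (-69) + (6) = -3766; answer -3766
Part II: A1 = -3766; c = 23; cross terms: (23*14 - 23*-21)=805, (23*26 - 18*14)=346, (18*-21 - 23*26)=-976; twice the area = |175| = 175; area = 175/2; boundary points = 35 + 1 + 1 = 37; strictly interior points = area - boundary/2 + 1 = 70; answer 70

70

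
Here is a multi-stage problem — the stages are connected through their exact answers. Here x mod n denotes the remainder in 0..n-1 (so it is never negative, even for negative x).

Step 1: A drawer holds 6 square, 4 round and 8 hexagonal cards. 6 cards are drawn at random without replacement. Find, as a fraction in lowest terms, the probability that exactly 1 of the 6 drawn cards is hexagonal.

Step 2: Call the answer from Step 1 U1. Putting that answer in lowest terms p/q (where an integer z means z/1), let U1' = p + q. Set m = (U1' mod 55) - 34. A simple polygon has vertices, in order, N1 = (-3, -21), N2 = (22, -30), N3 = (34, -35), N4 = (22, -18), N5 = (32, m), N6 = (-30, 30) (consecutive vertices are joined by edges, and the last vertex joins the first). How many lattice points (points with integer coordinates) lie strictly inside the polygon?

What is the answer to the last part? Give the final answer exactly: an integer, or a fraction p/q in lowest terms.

1371

Step 1: total draws C(18,6) = 18564; favorable C(8,1)*C(10,5) = 2016; P = 24/221; answer 24/221
Step 2: U1 = 24/221; threaded value p + q = 245; m = -9; cross terms: (-3*-30 - 22*-21)=552, (22*-35 - 34*-30)=250, (34*-18 - 22*-35)=158, (22*-9 - 32*-18)=378, (32*30 - -30*-9)=690, (-30*-21 - -3*30)=720; twice the area = |2748| = 2748; area = 1374; boundary points = 1 + 1 + 1 + 1 + 1 + 3 = 8; strictly interior points = area - boundary/2 + 1 = 1371; answer 1371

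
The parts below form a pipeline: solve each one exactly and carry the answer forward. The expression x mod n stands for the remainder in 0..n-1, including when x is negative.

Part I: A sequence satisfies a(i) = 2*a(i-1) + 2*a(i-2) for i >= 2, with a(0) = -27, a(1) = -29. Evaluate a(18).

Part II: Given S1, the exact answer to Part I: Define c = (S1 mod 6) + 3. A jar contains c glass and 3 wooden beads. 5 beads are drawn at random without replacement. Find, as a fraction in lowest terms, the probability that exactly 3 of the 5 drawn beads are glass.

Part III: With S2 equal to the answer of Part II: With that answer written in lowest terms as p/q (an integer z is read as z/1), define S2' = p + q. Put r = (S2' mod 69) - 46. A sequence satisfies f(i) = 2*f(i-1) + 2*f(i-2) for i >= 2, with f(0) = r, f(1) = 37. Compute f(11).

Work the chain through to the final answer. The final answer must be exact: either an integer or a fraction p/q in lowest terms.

100896

Part I: a(2) = 2*(-29) + 2*(-27) = -112; iterating: a(2)=-112, a(3)=-282, a(4)=-788, a(5)=-2140, a(6)=-5856, a(7)=-15992, a(8)=-43696, a(9)=-119376, a(10)=-326144, a(11)=-891040, a(12)=-2434368, a(13)=-6650816, a(14)=-18170368, a(15)=-49642368, a(16)=-135625472, a(17)=-370535680, a(18)=-1012322304; answer -1012322304
Part II: S1 = -1012322304; c = 3; total draws C(6,5) = 6; favorable C(3,3)*C(3,2) = 3; P = 1/2; answer 1/2
Part III: S2 = 1/2; threaded value p + q = 3; r = -43; f(2) = 2*(37) + 2*(-43) = -12; iterating: f(2)=-12, f(3)=50, f(4)=76, f(5)=252, f(6)=656, f(7)=1816, f(8)=4944, f(9)=13520, f(10)=36928, f(11)=100896; answer 100896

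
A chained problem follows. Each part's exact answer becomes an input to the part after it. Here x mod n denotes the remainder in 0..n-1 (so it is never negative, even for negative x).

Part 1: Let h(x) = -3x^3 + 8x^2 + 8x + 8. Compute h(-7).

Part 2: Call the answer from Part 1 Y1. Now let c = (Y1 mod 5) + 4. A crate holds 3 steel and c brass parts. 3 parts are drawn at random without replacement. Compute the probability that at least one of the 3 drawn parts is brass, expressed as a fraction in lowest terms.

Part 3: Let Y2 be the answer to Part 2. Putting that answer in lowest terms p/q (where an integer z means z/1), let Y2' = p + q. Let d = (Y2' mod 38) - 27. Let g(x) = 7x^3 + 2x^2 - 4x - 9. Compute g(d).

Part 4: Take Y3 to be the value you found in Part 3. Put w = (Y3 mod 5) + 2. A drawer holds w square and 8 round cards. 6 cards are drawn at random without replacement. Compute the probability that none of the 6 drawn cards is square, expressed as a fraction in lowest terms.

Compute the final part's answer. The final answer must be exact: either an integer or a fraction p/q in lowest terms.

Part 1: -3*(-7)^3 + 8*(-7)^2 + 8*(-7)^1 + 8 = (1029) + (392) + (-56) + (8) = 1373; answer 1373
Part 2: Y1 = 1373; c = 7; total draws C(10,3) = 120; complement C(3,3) = 1; favorable 120 - 1 = 119; P = 119/120; answer 119/120
Part 3: Y2 = 119/120; threaded value p + q = 239; d = -16; 7*(-16)^3 + 2*(-16)^2 - 4*(-16)^1 - 9 = (-28672) + (512) + (64) + (-9) = -28105; answer -28105
Part 4: Y3 = -28105; w = 2; total draws C(10,6) = 210; favorable C(8,6) = 28; P = 2/15; answer 2/15

2/15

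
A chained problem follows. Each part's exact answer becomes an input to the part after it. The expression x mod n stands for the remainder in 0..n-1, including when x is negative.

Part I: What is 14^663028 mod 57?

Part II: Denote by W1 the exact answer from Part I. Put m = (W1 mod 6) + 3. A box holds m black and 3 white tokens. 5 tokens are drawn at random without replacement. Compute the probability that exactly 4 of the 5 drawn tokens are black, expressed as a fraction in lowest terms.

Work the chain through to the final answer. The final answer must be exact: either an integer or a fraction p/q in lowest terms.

Part I: squarings mod 57: 14^1=14, 14^2=25, 14^4=55, 14^8=4, 14^16=16, 14^32=28, 14^64=43, 14^128=25, 14^256=55, 14^512=4, 14^1024=16, 14^2048=28, 14^4096=43, 14^8192=25, 14^16384=55, 14^32768=4, 14^65536=16, 14^131072=28, 14^262144=43, 14^524288=25; 14^663028 = 14^4 * 14^16 * 14^32 * 14^64 * 14^128 * 14^256 * 14^1024 * 14^2048 * 14^4096 * 14^131072 * 14^524288 = 16 (mod 57); answer 16
Part II: W1 = 16; m = 7; total draws C(10,5) = 252; favorable C(7,4)*C(3,1) = 105; P = 5/12; answer 5/12

5/12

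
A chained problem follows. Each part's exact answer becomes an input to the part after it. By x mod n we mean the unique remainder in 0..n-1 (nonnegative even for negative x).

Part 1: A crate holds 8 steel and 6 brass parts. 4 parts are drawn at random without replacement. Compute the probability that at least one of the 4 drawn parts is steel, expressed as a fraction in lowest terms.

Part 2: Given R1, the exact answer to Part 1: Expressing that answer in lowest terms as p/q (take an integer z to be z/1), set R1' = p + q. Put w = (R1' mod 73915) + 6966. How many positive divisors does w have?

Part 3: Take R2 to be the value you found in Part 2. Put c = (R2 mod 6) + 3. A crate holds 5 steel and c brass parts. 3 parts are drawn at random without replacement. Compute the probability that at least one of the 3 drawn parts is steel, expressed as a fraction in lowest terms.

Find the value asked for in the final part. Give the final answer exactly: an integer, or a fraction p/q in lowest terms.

37/44

Part 1: total draws C(14,4) = 1001; complement C(6,4) = 15; favorable 1001 - 15 = 986; P = 986/1001; answer 986/1001
Part 2: R1 = 986/1001; threaded value p + q = 1987; w = 8953; 8953 = 7 * 1279; number of divisors = (1+1) * (1+1) = 4; answer 4
Part 3: R2 = 4; c = 7; total draws C(12,3) = 220; complement C(7,3) = 35; favorable 220 - 35 = 185; P = 37/44; answer 37/44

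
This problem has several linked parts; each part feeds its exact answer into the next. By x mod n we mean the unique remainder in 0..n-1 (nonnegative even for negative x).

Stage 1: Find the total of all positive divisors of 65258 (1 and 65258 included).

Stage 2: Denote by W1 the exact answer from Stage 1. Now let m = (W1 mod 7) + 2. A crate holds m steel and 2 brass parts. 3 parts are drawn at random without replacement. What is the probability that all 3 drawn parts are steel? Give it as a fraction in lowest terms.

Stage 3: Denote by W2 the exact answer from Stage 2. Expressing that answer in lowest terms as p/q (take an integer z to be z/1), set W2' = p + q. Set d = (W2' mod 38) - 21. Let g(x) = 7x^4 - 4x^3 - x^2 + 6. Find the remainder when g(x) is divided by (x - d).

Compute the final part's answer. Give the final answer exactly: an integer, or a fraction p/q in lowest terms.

Stage 1: 65258 = 2 * 67 * 487; sigma = (1 + 2) * (1 + 67) * (1 + 487) = 3 * 68 * 488 = 99552; answer 99552
Stage 2: W1 = 99552; m = 7; total draws C(9,3) = 84; favorable C(7,3) = 35; P = 5/12; answer 5/12
Stage 3: W2 = 5/12; threaded value p + q = 17; d = -4; remainder = value at the root: 7*(-4)^4 - 4*(-4)^3 - 1*(-4)^2 + 6 = (1792) + (256) + (-16) + (6) = 2038; answer 2038

2038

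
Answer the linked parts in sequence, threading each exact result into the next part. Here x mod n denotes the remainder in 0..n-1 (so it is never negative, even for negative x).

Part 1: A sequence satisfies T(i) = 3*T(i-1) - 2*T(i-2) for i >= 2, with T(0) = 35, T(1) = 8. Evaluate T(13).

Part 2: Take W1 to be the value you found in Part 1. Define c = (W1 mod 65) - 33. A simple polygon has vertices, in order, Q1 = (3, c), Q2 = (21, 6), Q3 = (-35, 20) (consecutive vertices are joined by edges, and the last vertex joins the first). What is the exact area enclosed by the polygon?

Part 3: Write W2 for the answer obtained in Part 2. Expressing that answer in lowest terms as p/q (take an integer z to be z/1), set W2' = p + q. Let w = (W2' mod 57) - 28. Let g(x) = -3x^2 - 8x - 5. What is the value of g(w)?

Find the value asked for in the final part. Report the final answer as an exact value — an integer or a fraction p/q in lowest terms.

Part 1: T(2) = 3*(8) - 2*(35) = -46; iterating: T(2)=-46, T(3)=-154, T(4)=-370, T(5)=-802, T(6)=-1666, T(7)=-3394, T(8)=-6850, T(9)=-13762, T(10)=-27586, T(11)=-55234, T(12)=-110530, T(13)=-221122; answer -221122
Part 2: W1 = -221122; c = -25; cross terms: (3*6 - 21*-25)=543, (21*20 - -35*6)=630, (-35*-25 - 3*20)=815; twice the area = |1988| = 1988; area = 994; answer 994
Part 3: W2 = 994; threaded value p + q = 995; w = -2; -3*(-2)^2 - 8*(-2)^1 - 5 = (-12) + (16) + (-5) = -1; answer -1

-1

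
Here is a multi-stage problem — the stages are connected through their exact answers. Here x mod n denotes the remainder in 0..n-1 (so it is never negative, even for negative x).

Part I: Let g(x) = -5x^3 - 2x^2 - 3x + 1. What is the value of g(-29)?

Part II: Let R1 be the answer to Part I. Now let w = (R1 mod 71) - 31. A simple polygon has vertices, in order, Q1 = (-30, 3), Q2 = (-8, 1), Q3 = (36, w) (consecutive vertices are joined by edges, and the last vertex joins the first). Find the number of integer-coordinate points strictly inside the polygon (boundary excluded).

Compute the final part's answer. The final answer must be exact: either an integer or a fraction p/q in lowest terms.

240

Part I: -5*(-29)^3 - 2*(-29)^2 - 3*(-29)^1 + 1 = (121945) + (-1682) + (87) + (1) = 120351; answer 120351
Part II: R1 = 120351; w = -25; cross terms: (-30*1 - -8*3)=-6, (-8*-25 - 36*1)=164, (36*3 - -30*-25)=-642; twice the area = |-484| = 484; area = 242; boundary points = 2 + 2 + 2 = 6; strictly interior points = area - boundary/2 + 1 = 240; answer 240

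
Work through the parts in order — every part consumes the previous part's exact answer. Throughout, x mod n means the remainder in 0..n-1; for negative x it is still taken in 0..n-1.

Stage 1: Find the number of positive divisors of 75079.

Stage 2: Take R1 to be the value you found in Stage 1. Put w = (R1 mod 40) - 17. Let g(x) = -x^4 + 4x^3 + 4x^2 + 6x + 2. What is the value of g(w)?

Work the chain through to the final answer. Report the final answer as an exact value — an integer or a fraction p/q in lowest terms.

Stage 1: 75079 is prime, so its only divisors are 1 and 75079; count = 2; answer 2
Stage 2: R1 = 2; w = -15; -1*(-15)^4 + 4*(-15)^3 + 4*(-15)^2 + 6*(-15)^1 + 2 = (-50625) + (-13500) + (900) + (-90) + (2) = -63313; answer -63313

-63313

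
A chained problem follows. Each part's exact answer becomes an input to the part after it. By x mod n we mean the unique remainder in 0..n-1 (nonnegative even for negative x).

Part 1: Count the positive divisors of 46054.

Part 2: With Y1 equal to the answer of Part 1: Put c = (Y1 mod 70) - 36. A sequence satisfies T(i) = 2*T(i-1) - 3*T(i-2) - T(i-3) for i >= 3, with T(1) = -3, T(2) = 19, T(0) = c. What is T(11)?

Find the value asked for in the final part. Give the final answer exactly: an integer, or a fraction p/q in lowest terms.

Part 1: 46054 = 2 * 23027; number of divisors = (1+1) * (1+1) = 4; answer 4
Part 2: Y1 = 4; c = -32; T(3) = 2*(19) - 3*(-3) - 1*(-32) = 79; iterating: T(3)=79, T(4)=104, T(5)=-48, T(6)=-487, T(7)=-934, T(8)=-359, T(9)=2571, T(10)=7153, T(11)=6952; answer 6952

6952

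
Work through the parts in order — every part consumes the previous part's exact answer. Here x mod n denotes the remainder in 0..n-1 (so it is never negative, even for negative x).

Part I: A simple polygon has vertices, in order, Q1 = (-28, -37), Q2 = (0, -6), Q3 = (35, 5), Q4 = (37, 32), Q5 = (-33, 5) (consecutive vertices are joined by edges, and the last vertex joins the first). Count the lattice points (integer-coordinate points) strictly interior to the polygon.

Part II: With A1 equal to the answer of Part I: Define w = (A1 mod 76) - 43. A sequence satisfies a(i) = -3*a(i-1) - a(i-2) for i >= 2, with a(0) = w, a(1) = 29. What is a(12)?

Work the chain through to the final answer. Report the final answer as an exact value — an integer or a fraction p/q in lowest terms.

Part I: cross terms: (-28*-6 - 0*-37)=168, (0*5 - 35*-6)=210, (35*32 - 37*5)=935, (37*5 - -33*32)=1241, (-33*-37 - -28*5)=1361; twice the area = |3915| = 3915; area = 3915/2; boundary points = 1 + 1 + 1 + 1 + 1 = 5; strictly interior points = area - boundary/2 + 1 = 1956; answer 1956
Part II: A1 = 1956; w = 13; a(2) = -3*(29) - 1*(13) = -100; iterating: a(2)=-100, a(3)=271, a(4)=-713, a(5)=1868, a(6)=-4891, a(7)=12805, a(8)=-33524, a(9)=87767, a(10)=-229777, a(11)=601564, a(12)=-1574915; answer -1574915

-1574915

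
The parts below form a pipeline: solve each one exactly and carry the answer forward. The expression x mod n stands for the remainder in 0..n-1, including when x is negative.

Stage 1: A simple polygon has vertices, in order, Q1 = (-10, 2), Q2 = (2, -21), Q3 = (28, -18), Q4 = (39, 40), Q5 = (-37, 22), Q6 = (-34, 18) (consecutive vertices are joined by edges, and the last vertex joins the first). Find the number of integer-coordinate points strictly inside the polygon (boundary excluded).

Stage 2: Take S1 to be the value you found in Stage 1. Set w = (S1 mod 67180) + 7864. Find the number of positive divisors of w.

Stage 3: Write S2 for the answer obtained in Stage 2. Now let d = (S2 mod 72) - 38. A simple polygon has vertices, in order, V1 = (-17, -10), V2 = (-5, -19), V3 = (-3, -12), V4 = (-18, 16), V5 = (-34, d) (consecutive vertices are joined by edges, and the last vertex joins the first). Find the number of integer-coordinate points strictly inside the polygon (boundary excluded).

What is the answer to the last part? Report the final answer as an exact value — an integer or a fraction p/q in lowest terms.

Stage 1: cross terms: (-10*-21 - 2*2)=206, (2*-18 - 28*-21)=552, (28*40 - 39*-18)=1822, (39*22 - -37*40)=2338, (-37*18 - -34*22)=82, (-34*2 - -10*18)=112; twice the area = |5112| = 5112; area = 2556; boundary points = 1 + 1 + 1 + 2 + 1 + 8 = 14; strictly interior points = area - boundary/2 + 1 = 2550; answer 2550
Stage 2: S1 = 2550; w = 10414; 10414 = 2 * 41 * 127; number of divisors = (1+1) * (1+1) * (1+1) = 8; answer 8
Stage 3: S2 = 8; d = -30; cross terms: (-17*-19 - -5*-10)=273, (-5*-12 - -3*-19)=3, (-3*16 - -18*-12)=-264, (-18*-30 - -34*16)=1084, (-34*-10 - -17*-30)=-170; twice the area = |926| = 926; area = 463; boundary points = 3 + 1 + 1 + 2 + 1 = 8; strictly interior points = area - boundary/2 + 1 = 460; answer 460

460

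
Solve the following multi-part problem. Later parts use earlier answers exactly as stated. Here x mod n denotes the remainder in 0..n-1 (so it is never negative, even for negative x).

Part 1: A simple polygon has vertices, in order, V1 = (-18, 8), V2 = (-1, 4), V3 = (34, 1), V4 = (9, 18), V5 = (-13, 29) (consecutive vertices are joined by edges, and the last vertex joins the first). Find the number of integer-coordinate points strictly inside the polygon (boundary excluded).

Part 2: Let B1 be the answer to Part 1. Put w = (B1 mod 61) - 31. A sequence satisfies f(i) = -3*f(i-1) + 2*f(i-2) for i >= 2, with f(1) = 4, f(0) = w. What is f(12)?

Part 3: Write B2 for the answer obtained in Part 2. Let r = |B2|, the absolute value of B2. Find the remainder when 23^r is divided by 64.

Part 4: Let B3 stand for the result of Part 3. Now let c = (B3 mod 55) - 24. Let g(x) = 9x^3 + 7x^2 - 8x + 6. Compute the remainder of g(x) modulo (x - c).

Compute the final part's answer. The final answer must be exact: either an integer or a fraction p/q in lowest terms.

-105610

Part 1: cross terms: (-18*4 - -1*8)=-64, (-1*1 - 34*4)=-137, (34*18 - 9*1)=603, (9*29 - -13*18)=495, (-13*8 - -18*29)=418; twice the area = |1315| = 1315; area = 1315/2; boundary points = 1 + 1 + 1 + 11 + 1 = 15; strictly interior points = area - boundary/2 + 1 = 651; answer 651
Part 2: B1 = 651; w = 10; f(2) = -3*(4) + 2*(10) = 8; iterating: f(2)=8, f(3)=-16, f(4)=64, f(5)=-224, f(6)=800, f(7)=-2848, f(8)=10144, f(9)=-36128, f(10)=128672, f(11)=-458272, f(12)=1632160; answer 1632160
Part 3: B2 = 1632160; r = 1632160; squarings mod 64: 23^1=23, 23^2=17, 23^4=33, 23^8=1, 23^16=1, 23^32=1, 23^64=1, 23^128=1, 23^256=1, 23^512=1, 23^1024=1, 23^2048=1, 23^4096=1, 23^8192=1, 23^16384=1, 23^32768=1, 23^65536=1, 23^131072=1, 23^262144=1, 23^524288=1, 23^1048576=1; 23^1632160 = 23^32 * 23^128 * 23^256 * 23^512 * 23^1024 * 23^8192 * 23^16384 * 23^32768 * 23^524288 * 23^1048576 = 1 (mod 64); answer 1
Part 4: B3 = 1; c = -23; remainder = value at the root: 9*(-23)^3 + 7*(-23)^2 - 8*(-23)^1 + 6 = (-109503) + (3703) + (184) + (6) = -105610; answer -105610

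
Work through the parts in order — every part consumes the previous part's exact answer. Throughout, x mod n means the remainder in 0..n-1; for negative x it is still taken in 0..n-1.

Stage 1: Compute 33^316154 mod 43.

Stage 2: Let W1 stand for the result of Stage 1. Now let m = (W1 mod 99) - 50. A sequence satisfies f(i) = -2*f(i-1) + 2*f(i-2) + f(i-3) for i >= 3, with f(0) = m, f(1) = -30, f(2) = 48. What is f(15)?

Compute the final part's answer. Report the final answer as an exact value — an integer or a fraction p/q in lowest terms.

Stage 1: squarings mod 43: 33^1=33, 33^2=14, 33^4=24, 33^8=17, 33^16=31, 33^32=15, 33^64=10, 33^128=14, 33^256=24, 33^512=17, 33^1024=31, 33^2048=15, 33^4096=10, 33^8192=14, 33^16384=24, 33^32768=17, 33^65536=31, 33^131072=15, 33^262144=10; 33^316154 = 33^2 * 33^8 * 33^16 * 33^32 * 33^64 * 33^128 * 33^512 * 33^4096 * 33^16384 * 33^32768 * 33^262144 = 13 (mod 43); answer 13
Stage 2: W1 = 13; m = -37; f(3) = -2*(48) + 2*(-30) + 1*(-37) = -193; iterating: f(3)=-193, f(4)=452, f(5)=-1242, f(6)=3195, f(7)=-8422, f(8)=21992, f(9)=-57633, f(10)=150828, f(11)=-394930, f(12)=1033883, f(13)=-2706798, f(14)=7086432, f(15)=-18552577; answer -18552577

-18552577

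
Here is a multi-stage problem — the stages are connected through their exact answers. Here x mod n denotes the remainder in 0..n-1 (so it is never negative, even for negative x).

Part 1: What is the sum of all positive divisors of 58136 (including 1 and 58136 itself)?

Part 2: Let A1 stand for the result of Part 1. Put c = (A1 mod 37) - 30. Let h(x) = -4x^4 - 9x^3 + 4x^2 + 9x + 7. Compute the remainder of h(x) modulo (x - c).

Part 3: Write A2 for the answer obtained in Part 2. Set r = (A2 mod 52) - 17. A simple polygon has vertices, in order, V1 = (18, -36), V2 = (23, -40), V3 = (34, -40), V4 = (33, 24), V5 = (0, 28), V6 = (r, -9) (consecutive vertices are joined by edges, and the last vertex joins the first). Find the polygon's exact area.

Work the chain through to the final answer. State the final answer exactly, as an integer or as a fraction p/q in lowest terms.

2013

Part 1: 58136 = 2^3 * 13^2 * 43; sigma = (1 + 2 + 4 + 8) * (1 + 13 + 169) * (1 + 43) = 15 * 183 * 44 = 120780; answer 120780
Part 2: A1 = 120780; c = -18; remainder = value at the root: -4*(-18)^4 - 9*(-18)^3 + 4*(-18)^2 + 9*(-18)^1 + 7 = (-419904) + (52488) + (1296) + (-162) + (7) = -366275; answer -366275
Part 3: A2 = -366275; r = -4; cross terms: (18*-40 - 23*-36)=108, (23*-40 - 34*-40)=440, (34*24 - 33*-40)=2136, (33*28 - 0*24)=924, (0*-9 - -4*28)=112, (-4*-36 - 18*-9)=306; twice the area = |4026| = 4026; area = 2013; answer 2013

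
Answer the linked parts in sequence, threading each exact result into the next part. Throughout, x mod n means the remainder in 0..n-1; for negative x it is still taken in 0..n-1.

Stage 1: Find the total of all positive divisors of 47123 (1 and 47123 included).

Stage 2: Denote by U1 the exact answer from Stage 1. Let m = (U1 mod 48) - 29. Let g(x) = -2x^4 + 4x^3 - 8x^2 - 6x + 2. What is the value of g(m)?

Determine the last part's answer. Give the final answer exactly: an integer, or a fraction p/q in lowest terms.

-3862

Stage 1: 47123 is prime, so its only divisors are 1 and 47123; sigma = 1 + 47123 = 47124; answer 47124
Stage 2: U1 = 47124; m = 7; -2*(7)^4 + 4*(7)^3 - 8*(7)^2 - 6*(7)^1 + 2 = (-4802) + (1372) + (-392) + (-42) + (2) = -3862; answer -3862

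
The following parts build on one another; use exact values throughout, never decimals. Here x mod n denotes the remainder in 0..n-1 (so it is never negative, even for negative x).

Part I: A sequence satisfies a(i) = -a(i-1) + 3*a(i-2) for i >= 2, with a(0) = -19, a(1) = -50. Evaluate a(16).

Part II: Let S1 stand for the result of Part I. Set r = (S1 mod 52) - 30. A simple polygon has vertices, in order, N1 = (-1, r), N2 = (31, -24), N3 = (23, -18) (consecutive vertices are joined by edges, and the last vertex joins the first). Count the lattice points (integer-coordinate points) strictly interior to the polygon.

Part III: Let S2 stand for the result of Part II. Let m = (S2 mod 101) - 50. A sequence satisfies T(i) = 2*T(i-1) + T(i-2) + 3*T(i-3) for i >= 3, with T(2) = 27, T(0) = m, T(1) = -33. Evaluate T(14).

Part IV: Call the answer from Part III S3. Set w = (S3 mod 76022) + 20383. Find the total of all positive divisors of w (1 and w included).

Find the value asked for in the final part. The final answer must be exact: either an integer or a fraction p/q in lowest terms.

Part I: a(2) = -1*(-50) + 3*(-19) = -7; iterating: a(2)=-7, a(3)=-143, a(4)=122, a(5)=-551, a(6)=917, a(7)=-2570, a(8)=5321, a(9)=-13031, a(10)=28994, a(11)=-68087, a(12)=155069, a(13)=-359330, a(14)=824537, a(15)=-1902527, a(16)=4376138; answer 4376138
Part II: S1 = 4376138; r = -4; cross terms: (-1*-24 - 31*-4)=148, (31*-18 - 23*-24)=-6, (23*-4 - -1*-18)=-110; twice the area = |32| = 32; area = 16; boundary points = 4 + 2 + 2 = 8; strictly interior points = area - boundary/2 + 1 = 13; answer 13
Part III: S2 = 13; m = -37; T(3) = 2*(27) + 1*(-33) + 3*(-37) = -90; iterating: T(3)=-90, T(4)=-252, T(5)=-513, T(6)=-1548, T(7)=-4365, T(8)=-11817, T(9)=-32643, T(10)=-90198, T(11)=-248490, T(12)=-685107, T(13)=-1889298, T(14)=-5209173; answer -5209173
Part IV: S3 = -5209173; w = 56728; 56728 = 2^3 * 7 * 1013; sigma = (1 + 2 + 4 + 8) * (1 + 7) * (1 + 1013) = 15 * 8 * 1014 = 121680; answer 121680

121680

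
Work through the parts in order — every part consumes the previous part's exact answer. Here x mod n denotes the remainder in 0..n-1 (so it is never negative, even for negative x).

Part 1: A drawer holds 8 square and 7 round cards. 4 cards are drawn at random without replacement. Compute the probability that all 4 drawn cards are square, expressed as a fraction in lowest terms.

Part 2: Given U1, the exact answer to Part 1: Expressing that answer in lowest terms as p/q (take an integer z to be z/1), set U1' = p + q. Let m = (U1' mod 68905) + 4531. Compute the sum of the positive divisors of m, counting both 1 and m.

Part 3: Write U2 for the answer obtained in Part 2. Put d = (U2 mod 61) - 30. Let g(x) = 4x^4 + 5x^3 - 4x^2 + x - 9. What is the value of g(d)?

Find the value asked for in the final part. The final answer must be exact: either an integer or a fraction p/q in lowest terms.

2565267

Part 1: total draws C(15,4) = 1365; favorable C(8,4) = 70; P = 2/39; answer 2/39
Part 2: U1 = 2/39; threaded value p + q = 41; m = 4572; 4572 = 2^2 * 3^2 * 127; sigma = (1 + 2 + 4) * (1 + 3 + 9) * (1 + 127) = 7 * 13 * 128 = 11648; answer 11648
Part 3: U2 = 11648; d = 28; 4*(28)^4 + 5*(28)^3 - 4*(28)^2 + 1*(28)^1 - 9 = (2458624) + (109760) + (-3136) + (28) + (-9) = 2565267; answer 2565267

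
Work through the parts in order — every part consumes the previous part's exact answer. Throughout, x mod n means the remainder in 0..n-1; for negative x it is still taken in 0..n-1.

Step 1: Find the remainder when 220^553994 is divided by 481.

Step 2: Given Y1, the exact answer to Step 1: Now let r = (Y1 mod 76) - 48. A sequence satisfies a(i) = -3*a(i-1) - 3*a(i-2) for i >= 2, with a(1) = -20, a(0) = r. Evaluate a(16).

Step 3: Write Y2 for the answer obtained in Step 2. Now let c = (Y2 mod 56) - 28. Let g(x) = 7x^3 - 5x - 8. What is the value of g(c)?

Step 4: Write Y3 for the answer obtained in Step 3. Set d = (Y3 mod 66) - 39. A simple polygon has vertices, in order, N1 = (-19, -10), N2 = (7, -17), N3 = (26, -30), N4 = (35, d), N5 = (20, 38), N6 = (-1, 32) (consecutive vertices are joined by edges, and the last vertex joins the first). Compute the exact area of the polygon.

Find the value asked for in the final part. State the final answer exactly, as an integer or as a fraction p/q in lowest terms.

Step 1: squarings mod 481: 220^1=220, 220^2=300, 220^4=53, 220^8=404, 220^16=157, 220^32=118, 220^64=456, 220^128=144, 220^256=53, 220^512=404, 220^1024=157, 220^2048=118, 220^4096=456, 220^8192=144, 220^16384=53, 220^32768=404, 220^65536=157, 220^131072=118, 220^262144=456, 220^524288=144; 220^553994 = 220^2 * 220^8 * 220^1024 * 220^4096 * 220^8192 * 220^16384 * 220^524288 = 40 (mod 481); answer 40
Step 2: Y1 = 40; r = -8; a(2) = -3*(-20) - 3*(-8) = 84; iterating: a(2)=84, a(3)=-192, a(4)=324, a(5)=-396, a(6)=216, a(7)=540, a(8)=-2268, a(9)=5184, a(10)=-8748, a(11)=10692, a(12)=-5832, a(13)=-14580, a(14)=61236, a(15)=-139968, a(16)=236196; answer 236196
Step 3: Y2 = 236196; c = 16; 7*(16)^3 - 5*(16)^1 - 8 = (28672) + (-80) + (-8) = 28584; answer 28584
Step 4: Y3 = 28584; d = -33; cross terms: (-19*-17 - 7*-10)=393, (7*-30 - 26*-17)=232, (26*-33 - 35*-30)=192, (35*38 - 20*-33)=1990, (20*32 - -1*38)=678, (-1*-10 - -19*32)=618; twice the area = |4103| = 4103; area = 4103/2; answer 4103/2

4103/2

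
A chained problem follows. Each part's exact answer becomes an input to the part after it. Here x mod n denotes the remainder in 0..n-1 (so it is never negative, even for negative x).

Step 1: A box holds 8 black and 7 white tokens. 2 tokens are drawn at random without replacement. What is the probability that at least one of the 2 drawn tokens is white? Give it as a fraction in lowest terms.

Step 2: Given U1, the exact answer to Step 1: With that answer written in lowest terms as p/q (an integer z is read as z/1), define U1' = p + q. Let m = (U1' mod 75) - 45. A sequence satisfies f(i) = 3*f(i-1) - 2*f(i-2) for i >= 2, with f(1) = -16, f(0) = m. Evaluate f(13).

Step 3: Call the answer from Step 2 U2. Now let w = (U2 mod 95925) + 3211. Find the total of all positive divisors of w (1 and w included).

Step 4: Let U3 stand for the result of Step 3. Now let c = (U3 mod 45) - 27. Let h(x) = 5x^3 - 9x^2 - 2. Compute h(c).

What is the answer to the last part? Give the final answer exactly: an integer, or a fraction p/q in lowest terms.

Step 1: total draws C(15,2) = 105; complement C(8,2) = 28; favorable 105 - 28 = 77; P = 11/15; answer 11/15
Step 2: U1 = 11/15; threaded value p + q = 26; m = -19; f(2) = 3*(-16) - 2*(-19) = -10; iterating: f(2)=-10, f(3)=2, f(4)=26, f(5)=74, f(6)=170, f(7)=362, f(8)=746, f(9)=1514, f(10)=3050, f(11)=6122, f(12)=12266, f(13)=24554; answer 24554
Step 3: U2 = 24554; w = 27765; 27765 = 3^2 * 5 * 617; sigma = (1 + 3 + 9) * (1 + 5) * (1 + 617) = 13 * 6 * 618 = 48204; answer 48204
Step 4: U3 = 48204; c = -18; 5*(-18)^3 - 9*(-18)^2 - 2 = (-29160) + (-2916) + (-2) = -32078; answer -32078

-32078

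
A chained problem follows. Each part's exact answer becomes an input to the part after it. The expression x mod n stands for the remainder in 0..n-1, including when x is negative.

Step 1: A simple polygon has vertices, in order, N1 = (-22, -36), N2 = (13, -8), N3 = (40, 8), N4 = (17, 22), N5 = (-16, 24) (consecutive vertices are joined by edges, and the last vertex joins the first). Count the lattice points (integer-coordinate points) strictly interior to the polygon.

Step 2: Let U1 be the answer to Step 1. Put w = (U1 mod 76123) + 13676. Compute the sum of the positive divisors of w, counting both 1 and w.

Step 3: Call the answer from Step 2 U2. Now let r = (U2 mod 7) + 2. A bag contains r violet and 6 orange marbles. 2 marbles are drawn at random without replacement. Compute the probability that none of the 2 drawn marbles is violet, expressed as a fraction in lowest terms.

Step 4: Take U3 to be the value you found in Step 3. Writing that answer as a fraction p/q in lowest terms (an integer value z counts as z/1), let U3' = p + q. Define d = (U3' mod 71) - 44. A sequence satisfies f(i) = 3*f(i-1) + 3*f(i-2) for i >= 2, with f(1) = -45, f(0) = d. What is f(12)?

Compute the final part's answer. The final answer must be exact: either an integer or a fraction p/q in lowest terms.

-106402653

Step 1: cross terms: (-22*-8 - 13*-36)=644, (13*8 - 40*-8)=424, (40*22 - 17*8)=744, (17*24 - -16*22)=760, (-16*-36 - -22*24)=1104; twice the area = |3676| = 3676; area = 1838; boundary points = 7 + 1 + 1 + 1 + 6 = 16; strictly interior points = area - boundary/2 + 1 = 1831; answer 1831
Step 2: U1 = 1831; w = 15507; 15507 = 3^2 * 1723; sigma = (1 + 3 + 9) * (1 + 1723) = 13 * 1724 = 22412; answer 22412
Step 3: U2 = 22412; r = 7; total draws C(13,2) = 78; favorable C(6,2) = 15; P = 5/26; answer 5/26
Step 4: U3 = 5/26; threaded value p + q = 31; d = -13; f(2) = 3*(-45) + 3*(-13) = -174; iterating: f(2)=-174, f(3)=-657, f(4)=-2493, f(5)=-9450, f(6)=-35829, f(7)=-135837, f(8)=-514998, f(9)=-1952505, f(10)=-7402509, f(11)=-28065042, f(12)=-106402653; answer -106402653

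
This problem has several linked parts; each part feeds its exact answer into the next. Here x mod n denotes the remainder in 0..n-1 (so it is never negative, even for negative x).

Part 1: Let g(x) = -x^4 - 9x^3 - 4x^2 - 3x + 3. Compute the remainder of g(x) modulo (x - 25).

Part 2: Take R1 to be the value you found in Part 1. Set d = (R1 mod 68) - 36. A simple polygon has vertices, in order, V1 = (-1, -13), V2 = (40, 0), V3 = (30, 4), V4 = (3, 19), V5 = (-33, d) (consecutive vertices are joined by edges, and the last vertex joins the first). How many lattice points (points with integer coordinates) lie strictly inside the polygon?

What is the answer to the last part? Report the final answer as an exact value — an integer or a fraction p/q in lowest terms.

Part 1: remainder = value at the root: -1*(25)^4 - 9*(25)^3 - 4*(25)^2 - 3*(25)^1 + 3 = (-390625) + (-140625) + (-2500) + (-75) + (3) = -533822; answer -533822
Part 2: R1 = -533822; d = 10; cross terms: (-1*0 - 40*-13)=520, (40*4 - 30*0)=160, (30*19 - 3*4)=558, (3*10 - -33*19)=657, (-33*-13 - -1*10)=439; twice the area = |2334| = 2334; area = 1167; boundary points = 1 + 2 + 3 + 9 + 1 = 16; strictly interior points = area - boundary/2 + 1 = 1160; answer 1160

1160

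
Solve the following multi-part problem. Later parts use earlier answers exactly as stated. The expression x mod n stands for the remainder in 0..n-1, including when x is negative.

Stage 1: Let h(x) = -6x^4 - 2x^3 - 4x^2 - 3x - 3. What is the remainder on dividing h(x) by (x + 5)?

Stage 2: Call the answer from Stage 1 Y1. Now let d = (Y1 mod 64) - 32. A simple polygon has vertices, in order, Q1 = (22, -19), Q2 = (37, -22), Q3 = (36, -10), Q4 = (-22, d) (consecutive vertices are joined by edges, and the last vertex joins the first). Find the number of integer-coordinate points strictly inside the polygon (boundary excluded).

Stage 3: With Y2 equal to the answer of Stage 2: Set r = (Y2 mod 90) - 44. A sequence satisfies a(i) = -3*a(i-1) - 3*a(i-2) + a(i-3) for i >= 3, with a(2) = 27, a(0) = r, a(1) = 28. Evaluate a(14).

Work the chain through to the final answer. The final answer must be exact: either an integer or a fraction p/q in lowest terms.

262269

Stage 1: remainder = value at the root: -6*(-5)^4 - 2*(-5)^3 - 4*(-5)^2 - 3*(-5)^1 - 3 = (-3750) + (250) + (-100) + (15) + (-3) = -3588; answer -3588
Stage 2: Y1 = -3588; d = 28; cross terms: (22*-22 - 37*-19)=219, (37*-10 - 36*-22)=422, (36*28 - -22*-10)=788, (-22*-19 - 22*28)=-198; twice the area = |1231| = 1231; area = 1231/2; boundary points = 3 + 1 + 2 + 1 = 7; strictly interior points = area - boundary/2 + 1 = 613; answer 613
Stage 3: Y2 = 613; r = 29; a(3) = -3*(27) - 3*(28) + 1*(29) = -136; iterating: a(3)=-136, a(4)=355, a(5)=-630, a(6)=689, a(7)=178, a(8)=-3231, a(9)=9848, a(10)=-19673, a(11)=26244, a(12)=-9865, a(13)=-68810, a(14)=262269; answer 262269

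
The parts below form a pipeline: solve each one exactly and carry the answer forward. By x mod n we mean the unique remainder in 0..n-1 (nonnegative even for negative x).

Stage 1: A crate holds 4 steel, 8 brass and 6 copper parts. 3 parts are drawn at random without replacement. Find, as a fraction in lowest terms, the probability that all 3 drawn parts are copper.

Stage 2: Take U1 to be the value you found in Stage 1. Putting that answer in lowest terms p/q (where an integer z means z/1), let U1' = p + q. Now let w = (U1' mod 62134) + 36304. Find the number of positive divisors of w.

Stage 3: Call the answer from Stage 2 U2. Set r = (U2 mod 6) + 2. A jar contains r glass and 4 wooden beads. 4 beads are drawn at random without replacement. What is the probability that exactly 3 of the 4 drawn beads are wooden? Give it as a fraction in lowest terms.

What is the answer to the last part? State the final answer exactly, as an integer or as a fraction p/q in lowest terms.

Stage 1: total draws C(18,3) = 816; favorable C(6,3) = 20; P = 5/204; answer 5/204
Stage 2: U1 = 5/204; threaded value p + q = 209; w = 36513; 36513 = 3^2 * 4057; number of divisors = (2+1) * (1+1) = 6; answer 6
Stage 3: U2 = 6; r = 2; total draws C(6,4) = 15; favorable C(4,3)*C(2,1) = 8; P = 8/15; answer 8/15

8/15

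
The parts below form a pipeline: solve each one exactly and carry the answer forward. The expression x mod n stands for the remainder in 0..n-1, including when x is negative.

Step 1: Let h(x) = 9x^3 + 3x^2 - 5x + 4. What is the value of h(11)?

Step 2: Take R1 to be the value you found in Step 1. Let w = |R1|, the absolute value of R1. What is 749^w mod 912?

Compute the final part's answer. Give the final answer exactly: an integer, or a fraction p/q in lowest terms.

341

Step 1: 9*(11)^3 + 3*(11)^2 - 5*(11)^1 + 4 = (11979) + (363) + (-55) + (4) = 12291; answer 12291
Step 2: R1 = 12291; w = 12291; squarings mod 912: 749^1=749, 749^2=121, 749^4=49, 749^8=577, 749^16=49, 749^32=577, 749^64=49, 749^128=577, 749^256=49, 749^512=577, 749^1024=49, 749^2048=577, 749^4096=49, 749^8192=577; 749^12291 = 749^1 * 749^2 * 749^4096 * 749^8192 = 341 (mod 912); answer 341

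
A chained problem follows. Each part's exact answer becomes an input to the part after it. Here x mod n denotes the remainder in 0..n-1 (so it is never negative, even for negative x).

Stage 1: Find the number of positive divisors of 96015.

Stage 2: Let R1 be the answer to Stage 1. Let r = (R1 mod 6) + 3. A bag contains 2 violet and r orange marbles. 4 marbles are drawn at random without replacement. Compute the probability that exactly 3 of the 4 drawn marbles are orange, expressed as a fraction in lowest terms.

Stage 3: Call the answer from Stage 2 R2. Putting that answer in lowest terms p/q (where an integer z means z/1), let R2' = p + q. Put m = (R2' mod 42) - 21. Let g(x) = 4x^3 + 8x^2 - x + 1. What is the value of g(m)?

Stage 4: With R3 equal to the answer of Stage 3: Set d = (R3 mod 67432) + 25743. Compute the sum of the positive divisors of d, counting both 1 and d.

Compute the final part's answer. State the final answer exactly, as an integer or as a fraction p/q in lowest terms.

Stage 1: 96015 = 3 * 5 * 37 * 173; number of divisors = (1+1) * (1+1) * (1+1) * (1+1) = 16; answer 16
Stage 2: R1 = 16; r = 7; total draws C(9,4) = 126; favorable C(7,3)*C(2,1) = 70; P = 5/9; answer 5/9
Stage 3: R2 = 5/9; threaded value p + q = 14; m = -7; 4*(-7)^3 + 8*(-7)^2 - 1*(-7)^1 + 1 = (-1372) + (392) + (7) + (1) = -972; answer -972
Stage 4: R3 = -972; d = 92203; 92203 is prime, so its only divisors are 1 and 92203; sigma = 1 + 92203 = 92204; answer 92204

92204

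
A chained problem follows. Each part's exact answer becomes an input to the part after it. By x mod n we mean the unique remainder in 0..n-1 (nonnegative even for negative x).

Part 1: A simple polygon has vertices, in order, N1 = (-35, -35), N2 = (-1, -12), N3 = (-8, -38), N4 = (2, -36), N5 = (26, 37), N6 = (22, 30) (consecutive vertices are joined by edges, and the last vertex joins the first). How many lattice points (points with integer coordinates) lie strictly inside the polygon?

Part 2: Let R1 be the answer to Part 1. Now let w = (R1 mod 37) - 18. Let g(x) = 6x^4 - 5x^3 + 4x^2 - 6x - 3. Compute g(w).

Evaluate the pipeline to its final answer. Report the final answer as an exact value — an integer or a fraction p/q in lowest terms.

Part 1: cross terms: (-35*-12 - -1*-35)=385, (-1*-38 - -8*-12)=-58, (-8*-36 - 2*-38)=364, (2*37 - 26*-36)=1010, (26*30 - 22*37)=-34, (22*-35 - -35*30)=280; twice the area = |1947| = 1947; area = 1947/2; boundary points = 1 + 1 + 2 + 1 + 1 + 1 = 7; strictly interior points = area - boundary/2 + 1 = 971; answer 971
Part 2: R1 = 971; w = -9; 6*(-9)^4 - 5*(-9)^3 + 4*(-9)^2 - 6*(-9)^1 - 3 = (39366) + (3645) + (324) + (54) + (-3) = 43386; answer 43386

43386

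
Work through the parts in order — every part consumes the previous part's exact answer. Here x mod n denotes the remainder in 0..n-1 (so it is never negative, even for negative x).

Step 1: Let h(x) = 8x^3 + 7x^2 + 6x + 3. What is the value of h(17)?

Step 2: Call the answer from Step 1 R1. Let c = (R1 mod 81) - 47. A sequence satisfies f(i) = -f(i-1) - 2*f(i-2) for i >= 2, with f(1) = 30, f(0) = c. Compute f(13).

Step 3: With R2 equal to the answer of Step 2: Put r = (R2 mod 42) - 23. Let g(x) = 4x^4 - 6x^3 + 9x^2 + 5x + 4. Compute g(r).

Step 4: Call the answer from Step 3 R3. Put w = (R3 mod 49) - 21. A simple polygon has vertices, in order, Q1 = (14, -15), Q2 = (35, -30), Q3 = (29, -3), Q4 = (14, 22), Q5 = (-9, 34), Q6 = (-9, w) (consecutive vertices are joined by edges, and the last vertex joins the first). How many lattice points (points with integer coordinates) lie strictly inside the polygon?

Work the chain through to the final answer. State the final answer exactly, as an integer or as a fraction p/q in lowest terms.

1277

Step 1: 8*(17)^3 + 7*(17)^2 + 6*(17)^1 + 3 = (39304) + (2023) + (102) + (3) = 41432; answer 41432
Step 2: R1 = 41432; c = -6; f(2) = -1*(30) - 2*(-6) = -18; iterating: f(2)=-18, f(3)=-42, f(4)=78, f(5)=6, f(6)=-162, f(7)=150, f(8)=174, f(9)=-474, f(10)=126, f(11)=822, f(12)=-1074, f(13)=-570; answer -570
Step 3: R2 = -570; r = -5; 4*(-5)^4 - 6*(-5)^3 + 9*(-5)^2 + 5*(-5)^1 + 4 = (2500) + (750) + (225) + (-25) + (4) = 3454; answer 3454
Step 4: R3 = 3454; w = 3; cross terms: (14*-30 - 35*-15)=105, (35*-3 - 29*-30)=765, (29*22 - 14*-3)=680, (14*34 - -9*22)=674, (-9*3 - -9*34)=279, (-9*-15 - 14*3)=93; twice the area = |2596| = 2596; area = 1298; boundary points = 3 + 3 + 5 + 1 + 31 + 1 = 44; strictly interior points = area - boundary/2 + 1 = 1277; answer 1277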